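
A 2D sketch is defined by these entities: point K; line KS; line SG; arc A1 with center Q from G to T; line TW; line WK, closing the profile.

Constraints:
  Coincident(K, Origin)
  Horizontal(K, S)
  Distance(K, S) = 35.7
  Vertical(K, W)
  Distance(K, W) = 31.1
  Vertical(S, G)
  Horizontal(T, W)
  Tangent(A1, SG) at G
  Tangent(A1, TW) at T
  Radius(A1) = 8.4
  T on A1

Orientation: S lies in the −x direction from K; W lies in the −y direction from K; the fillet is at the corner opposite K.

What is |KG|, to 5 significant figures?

42.306

The virtual corner opposite K is at (-35.700, -31.100). Tangency of A1 to SG means the radius QG is perpendicular to SG and since A1 is tangent to TW there, QT ⟂ TW, with radius 8.4, so the center Q sits 8.4 in from both sides at Q = (-27.300, -22.700). That places the tangent points at G = (-35.700, -22.700) on SG and T = (-27.300, -31.100) on TW. Then |KG| = |G − K| = 42.306.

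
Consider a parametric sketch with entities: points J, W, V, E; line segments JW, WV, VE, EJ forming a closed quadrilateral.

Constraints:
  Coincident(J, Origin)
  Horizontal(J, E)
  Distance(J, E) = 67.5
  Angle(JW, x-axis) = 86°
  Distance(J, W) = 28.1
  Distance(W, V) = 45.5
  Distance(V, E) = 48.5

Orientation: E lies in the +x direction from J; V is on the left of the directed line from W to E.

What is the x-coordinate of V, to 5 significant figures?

44.949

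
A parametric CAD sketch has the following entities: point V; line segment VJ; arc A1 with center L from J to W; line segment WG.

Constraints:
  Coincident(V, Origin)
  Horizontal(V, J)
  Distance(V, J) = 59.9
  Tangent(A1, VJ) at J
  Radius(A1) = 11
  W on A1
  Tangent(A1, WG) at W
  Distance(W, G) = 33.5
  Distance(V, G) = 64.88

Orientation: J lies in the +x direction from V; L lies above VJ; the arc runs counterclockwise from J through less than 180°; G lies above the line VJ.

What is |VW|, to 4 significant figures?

70.79

Checks: |LW| = 11.00 ✓; ∠(LW, WG) = 90.00° ✓; |WG| = 33.50 ✓; |VG| = 64.88 ✓.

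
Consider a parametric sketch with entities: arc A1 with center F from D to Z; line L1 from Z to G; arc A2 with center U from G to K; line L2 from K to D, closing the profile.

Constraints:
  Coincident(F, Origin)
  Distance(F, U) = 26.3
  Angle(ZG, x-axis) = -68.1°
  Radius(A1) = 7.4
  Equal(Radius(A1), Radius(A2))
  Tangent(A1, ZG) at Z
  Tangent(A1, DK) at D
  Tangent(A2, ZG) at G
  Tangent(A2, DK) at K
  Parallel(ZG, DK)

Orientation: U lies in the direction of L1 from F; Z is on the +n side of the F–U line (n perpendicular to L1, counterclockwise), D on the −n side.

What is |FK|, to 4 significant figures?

27.32

The slot axis is L1's direction at -68.1°, so u = (cos -68.1°, sin -68.1°) = (0.3730, -0.9278) and n = (−sin -68.1°, cos -68.1°) = (0.9278, 0.3730). F is at the origin and U lies 26.3 along u from F, so U = 26.3·u = (9.810, -24.40). Tangency of A1 to both parallel lines with radius 7.4 puts Z and D at F ± 7.4·n: Z = (6.866, 2.760), D = (-6.866, -2.760). Equal radii place G and K the same way about U: G = U + 7.4·n = (16.68, -21.64), K = U − 7.4·n = (2.944, -27.16). Then |FK| = |K − F| = 27.32.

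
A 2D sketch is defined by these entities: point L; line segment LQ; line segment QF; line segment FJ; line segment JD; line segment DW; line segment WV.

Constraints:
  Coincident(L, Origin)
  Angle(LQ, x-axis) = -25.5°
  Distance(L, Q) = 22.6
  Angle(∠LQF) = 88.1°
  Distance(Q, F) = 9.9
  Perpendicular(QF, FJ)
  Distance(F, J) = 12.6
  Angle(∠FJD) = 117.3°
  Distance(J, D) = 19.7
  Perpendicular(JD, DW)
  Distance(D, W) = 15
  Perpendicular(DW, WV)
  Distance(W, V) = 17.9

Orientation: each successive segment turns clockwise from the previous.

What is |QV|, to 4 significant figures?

1.424

L is at the origin; LQ runs at -25.5° with length 22.6, so Q = (20.40, -9.730). ∠LQF = 88.1° gives QF at -117.4° from the x-axis; with |QF| = 9.9, F = (15.84, -18.52). QF is perpendicular to FJ, so FJ runs at 152.6°; with |FJ| = 12.6, J = (4.656, -12.72). ∠FJD = 117.3° gives JD at 89.90° from the x-axis; with |JD| = 19.7, D = (4.690, 6.980). The perpendicularity gives DW at right angles to JD, so DW runs at -0.1000°; with |DW| = 15.0, W = (19.69, 6.953). The perpendicularity gives WV at right angles to DW, so WV runs at -90.10°; with |WV| = 17.9, V = (19.66, -10.95). Then |QV| = |V − Q| = 1.424.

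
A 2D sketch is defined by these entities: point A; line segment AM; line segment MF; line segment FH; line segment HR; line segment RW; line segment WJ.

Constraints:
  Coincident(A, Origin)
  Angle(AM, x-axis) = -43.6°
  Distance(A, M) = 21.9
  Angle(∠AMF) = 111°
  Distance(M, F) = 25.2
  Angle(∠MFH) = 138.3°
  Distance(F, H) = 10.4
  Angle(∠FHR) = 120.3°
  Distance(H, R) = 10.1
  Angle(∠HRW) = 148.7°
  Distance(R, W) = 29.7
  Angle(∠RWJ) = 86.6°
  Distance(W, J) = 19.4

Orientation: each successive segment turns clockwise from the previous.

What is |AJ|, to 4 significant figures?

6.717

A is at the origin; AM runs at -43.6° with length 21.9, so M = (15.86, -15.10). ∠AMF = 111.0° gives MF at -112.6° from the x-axis; with |MF| = 25.2, F = (6.175, -38.37). ∠MFH = 138.3° gives FH at -154.3° from the x-axis; with |FH| = 10.4, H = (-3.196, -42.88). ∠FHR = 120.3° gives HR at 146.0° from the x-axis; with |HR| = 10.1, R = (-11.57, -37.23). ∠HRW = 148.7° gives RW at 114.7° from the x-axis; with |RW| = 29.7, W = (-23.98, -10.25). ∠RWJ = 86.6° gives WJ at 21.30° from the x-axis; with |WJ| = 19.4, J = (-5.905, -3.200). Then |AJ| = |J − A| = 6.717.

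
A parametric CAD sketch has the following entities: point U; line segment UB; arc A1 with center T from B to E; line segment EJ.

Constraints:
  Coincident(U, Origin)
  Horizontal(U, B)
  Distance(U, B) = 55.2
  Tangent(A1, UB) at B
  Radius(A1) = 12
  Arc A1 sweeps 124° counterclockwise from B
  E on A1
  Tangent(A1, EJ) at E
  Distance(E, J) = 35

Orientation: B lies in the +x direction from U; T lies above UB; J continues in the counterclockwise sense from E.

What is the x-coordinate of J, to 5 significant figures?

45.577

On A1, B sits at bearing -90° from T; a 124° counterclockwise sweep puts E at bearing 34°, so E = T + 12.0·(cos 34°, sin 34°) = (65.148, 18.710). Since A1 is tangent to EJ there, TE ⟂ EJ, so EJ runs along (−sin 34°, cos 34°); with |EJ| = 35.0, J = (45.577, 47.727). So J.x = 45.577.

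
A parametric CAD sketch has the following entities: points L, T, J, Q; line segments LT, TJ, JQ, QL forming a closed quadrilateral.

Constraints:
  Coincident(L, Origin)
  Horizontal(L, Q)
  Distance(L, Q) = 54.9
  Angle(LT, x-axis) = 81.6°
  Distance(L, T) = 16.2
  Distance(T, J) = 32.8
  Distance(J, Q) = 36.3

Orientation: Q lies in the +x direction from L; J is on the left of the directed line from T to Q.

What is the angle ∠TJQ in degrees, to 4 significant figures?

105.2°

Checks: |TJ| = 32.80 ✓; |JQ| = 36.30 ✓.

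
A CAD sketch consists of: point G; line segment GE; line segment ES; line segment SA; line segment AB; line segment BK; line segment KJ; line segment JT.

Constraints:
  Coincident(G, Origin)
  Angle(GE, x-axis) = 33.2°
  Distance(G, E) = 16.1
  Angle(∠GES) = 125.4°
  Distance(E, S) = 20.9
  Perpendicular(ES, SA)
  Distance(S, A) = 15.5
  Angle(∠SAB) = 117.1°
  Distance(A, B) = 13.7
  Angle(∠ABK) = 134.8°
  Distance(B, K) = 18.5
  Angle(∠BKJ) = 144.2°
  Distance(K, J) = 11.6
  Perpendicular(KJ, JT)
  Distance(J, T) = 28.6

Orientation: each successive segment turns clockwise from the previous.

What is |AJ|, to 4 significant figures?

37.68

G is at the origin; GE runs at 33.2° with length 16.1, so E = (13.47, 8.816). ∠GES = 125.4° gives ES at -21.40° from the x-axis; with |ES| = 20.9, S = (32.93, 1.190). ES is perpendicular to SA, so SA runs at -111.4°; with |SA| = 15.5, A = (27.28, -13.24). ∠SAB = 117.1° gives AB at -174.3° from the x-axis; with |AB| = 13.7, B = (13.64, -14.60). ∠ABK = 134.8° gives BK at 140.5° from the x-axis; with |BK| = 18.5, K = (-0.6319, -2.835). ∠BKJ = 144.2° gives KJ at 104.7° from the x-axis; with |KJ| = 11.6, J = (-3.576, 8.386). Then |AJ| = |J − A| = 37.68.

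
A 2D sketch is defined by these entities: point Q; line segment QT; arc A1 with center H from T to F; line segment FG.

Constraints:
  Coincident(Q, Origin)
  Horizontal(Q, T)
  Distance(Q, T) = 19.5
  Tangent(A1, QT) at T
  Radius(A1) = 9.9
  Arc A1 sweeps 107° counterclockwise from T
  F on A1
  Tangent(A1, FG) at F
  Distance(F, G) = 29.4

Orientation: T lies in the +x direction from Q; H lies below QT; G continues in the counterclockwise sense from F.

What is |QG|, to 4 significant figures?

44.95

On A1, T sits at bearing 90° from H; a 107° counterclockwise sweep puts F at bearing 197°, so F = H + 9.9·(cos 197°, sin 197°) = (10.03, -12.79). Since A1 is tangent to FG there, HF ⟂ FG, so FG runs along (−sin 197°, cos 197°); with |FG| = 29.4, G = (18.63, -40.91). Then |QG| = |G − Q| = 44.95.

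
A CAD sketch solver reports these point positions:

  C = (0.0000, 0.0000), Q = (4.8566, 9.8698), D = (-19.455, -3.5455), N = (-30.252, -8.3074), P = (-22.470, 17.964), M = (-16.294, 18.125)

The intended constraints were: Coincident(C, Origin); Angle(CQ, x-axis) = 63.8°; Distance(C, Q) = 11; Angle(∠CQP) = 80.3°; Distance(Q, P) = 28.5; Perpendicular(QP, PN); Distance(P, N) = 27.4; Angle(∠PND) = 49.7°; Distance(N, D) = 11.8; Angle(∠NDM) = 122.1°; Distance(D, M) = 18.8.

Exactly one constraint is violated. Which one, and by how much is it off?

Distance(D, M) = 18.8 — off by 3.10.

C = (0.00, 0.00) ✓; CQ at 63.80° ✓; |CQ| = 11.00 ✓; ∠CQP = 80.30° ✓; |QP| = 28.50 ✓; ∠(QP, PN) = 90.00° ✓; |PN| = 27.40 ✓; ∠PND = 49.70° ✓; |ND| = 11.80 ✓; ∠NDM = 122.1° ✓; |DM| = 21.90 ✗.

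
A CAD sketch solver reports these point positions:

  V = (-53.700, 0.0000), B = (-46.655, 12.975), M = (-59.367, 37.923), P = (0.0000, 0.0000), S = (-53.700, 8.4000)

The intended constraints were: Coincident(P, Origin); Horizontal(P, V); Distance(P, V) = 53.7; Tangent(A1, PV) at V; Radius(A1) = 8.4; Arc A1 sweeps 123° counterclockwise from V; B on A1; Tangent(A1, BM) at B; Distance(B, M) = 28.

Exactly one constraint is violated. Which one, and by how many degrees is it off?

Tangent(A1, BM) at B — off by 6.00°.

P = (0.00, 0.00) ✓; P.y = 0.00, V.y = 0.00 ✓; |PV| = 53.70 ✓; ∠(SV, VP) = 90.00° ✓; |SV| = 8.400 ✓; bearing(S→B) − bearing(S→V) = 123.0° ✓; |SB| = 8.400 ✓; ∠(SB, BM) = 96.00° ✗; |BM| = 28.00 ✓.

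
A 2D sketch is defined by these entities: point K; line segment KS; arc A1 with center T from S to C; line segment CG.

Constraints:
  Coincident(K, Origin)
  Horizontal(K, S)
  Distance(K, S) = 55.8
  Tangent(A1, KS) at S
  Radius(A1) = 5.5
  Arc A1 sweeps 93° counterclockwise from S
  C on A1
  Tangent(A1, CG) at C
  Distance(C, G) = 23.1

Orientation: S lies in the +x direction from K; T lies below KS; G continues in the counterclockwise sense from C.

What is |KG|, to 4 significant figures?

59.05

K is at the origin; KS is horizontal with |KS| = 55.8 and S on the +x side, so S = (55.80, 0.000). A1 meets KS tangentially, so TS is at right angles to KS, so T = S + (0, -5.5) = (55.80, -5.500). On A1, S sits at bearing 90° from T; a 93° counterclockwise sweep puts C at bearing 183°, so C = T + 5.5·(cos 183°, sin 183°) = (50.31, -5.788). Tangency of A1 to CG means the radius TC is perpendicular to CG, so CG runs along (−sin 183°, cos 183°); with |CG| = 23.1, G = (51.52, -28.86). Then |KG| = |G − K| = 59.05.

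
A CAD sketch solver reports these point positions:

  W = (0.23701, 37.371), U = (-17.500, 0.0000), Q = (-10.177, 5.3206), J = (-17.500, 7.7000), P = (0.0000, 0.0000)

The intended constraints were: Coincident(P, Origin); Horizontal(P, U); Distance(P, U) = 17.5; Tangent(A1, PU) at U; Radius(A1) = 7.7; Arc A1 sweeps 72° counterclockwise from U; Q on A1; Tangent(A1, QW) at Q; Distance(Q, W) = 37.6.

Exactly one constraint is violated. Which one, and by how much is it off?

Distance(Q, W) = 37.6 — off by 3.90.

P = (0.00, 0.00) ✓; P.y = 0.00, U.y = 0.00 ✓; |PU| = 17.50 ✓; ∠(JU, UP) = 90.00° ✓; |JU| = 7.700 ✓; bearing(J→Q) − bearing(J→U) = 72.00° ✓; |JQ| = 7.700 ✓; ∠(JQ, QW) = 90.00° ✓; |QW| = 33.70 ✗.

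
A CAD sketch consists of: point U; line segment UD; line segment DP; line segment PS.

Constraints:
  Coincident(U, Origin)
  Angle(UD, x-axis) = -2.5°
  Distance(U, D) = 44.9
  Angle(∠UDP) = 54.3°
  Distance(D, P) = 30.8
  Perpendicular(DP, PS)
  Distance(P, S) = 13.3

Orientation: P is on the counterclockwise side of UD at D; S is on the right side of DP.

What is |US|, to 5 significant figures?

49.975

U is at the origin; UD runs at -2.5° with length 44.9, so D = 44.9·(cos -2.5°, sin -2.5°) = (44.857, -1.9585). ∠UDP = 54.3°, so DP runs at -2.5° + (180° − 54.3°) = 123.20° from the x-axis; with |DP| = 30.8, P = D + 30.8·(cos 123.20°, sin 123.20°) = (27.992, 23.814). The perpendicularity gives PS at right angles to DP; with |PS| = 13.3 on the right of DP, S = P + 13.3·(0.83676, 0.54756) = (39.121, 31.096). Then |US| = |S − U| = 49.975.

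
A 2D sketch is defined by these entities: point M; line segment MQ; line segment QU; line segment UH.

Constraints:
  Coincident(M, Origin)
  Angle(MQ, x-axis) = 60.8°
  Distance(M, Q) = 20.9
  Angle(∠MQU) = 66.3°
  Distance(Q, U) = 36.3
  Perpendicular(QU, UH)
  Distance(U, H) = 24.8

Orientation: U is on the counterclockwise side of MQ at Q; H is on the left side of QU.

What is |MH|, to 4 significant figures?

28.47

M is at the origin; MQ runs at 60.8° with length 20.9, so Q = 20.9·(cos 60.8°, sin 60.8°) = (10.20, 18.24). ∠MQU = 66.3°, so QU runs at 60.8° + (180° − 66.3°) = 174.5° from the x-axis; with |QU| = 36.3, U = Q + 36.3·(cos 174.5°, sin 174.5°) = (-25.94, 21.72). QU ⟂ UH; with |UH| = 24.8 on the left of QU, H = U + 24.8·(-0.09585, -0.9954) = (-28.31, -2.963). Then |MH| = |H − M| = 28.47.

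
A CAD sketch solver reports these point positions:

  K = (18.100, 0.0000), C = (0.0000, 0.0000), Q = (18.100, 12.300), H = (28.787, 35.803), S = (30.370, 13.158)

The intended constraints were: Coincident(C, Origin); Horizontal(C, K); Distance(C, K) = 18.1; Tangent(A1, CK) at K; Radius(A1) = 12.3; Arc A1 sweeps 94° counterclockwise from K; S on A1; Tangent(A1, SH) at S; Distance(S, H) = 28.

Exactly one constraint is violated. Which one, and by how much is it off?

Distance(S, H) = 28 — off by 5.30.

C = (0.00, 0.00) ✓; C.y = 0.00, K.y = 0.00 ✓; |CK| = 18.10 ✓; ∠(QK, KC) = 90.00° ✓; |QK| = 12.30 ✓; bearing(Q→S) − bearing(Q→K) = 94.00° ✓; |QS| = 12.30 ✓; ∠(QS, SH) = 90.00° ✓; |SH| = 22.70 ✗.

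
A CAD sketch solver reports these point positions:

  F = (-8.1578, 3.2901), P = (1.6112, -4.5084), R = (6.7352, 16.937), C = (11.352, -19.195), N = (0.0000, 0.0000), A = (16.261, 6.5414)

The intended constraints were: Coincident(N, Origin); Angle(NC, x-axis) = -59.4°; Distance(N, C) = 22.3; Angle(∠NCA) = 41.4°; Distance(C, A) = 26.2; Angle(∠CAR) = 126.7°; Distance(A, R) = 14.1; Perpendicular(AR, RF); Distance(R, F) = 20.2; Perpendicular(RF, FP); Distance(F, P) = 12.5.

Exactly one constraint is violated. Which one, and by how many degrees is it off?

Perpendicular(RF, FP) — off by 8.90°.

N = (0.00, 0.00) ✓; NC at -59.40° ✓; |NC| = 22.30 ✓; ∠NCA = 41.40° ✓; |CA| = 26.20 ✓; ∠CAR = 126.7° ✓; |AR| = 14.10 ✓; ∠(AR, RF) = 90.00° ✓; |RF| = 20.20 ✓; ∠(RF, FP) = 98.90° ✗; |FP| = 12.50 ✓.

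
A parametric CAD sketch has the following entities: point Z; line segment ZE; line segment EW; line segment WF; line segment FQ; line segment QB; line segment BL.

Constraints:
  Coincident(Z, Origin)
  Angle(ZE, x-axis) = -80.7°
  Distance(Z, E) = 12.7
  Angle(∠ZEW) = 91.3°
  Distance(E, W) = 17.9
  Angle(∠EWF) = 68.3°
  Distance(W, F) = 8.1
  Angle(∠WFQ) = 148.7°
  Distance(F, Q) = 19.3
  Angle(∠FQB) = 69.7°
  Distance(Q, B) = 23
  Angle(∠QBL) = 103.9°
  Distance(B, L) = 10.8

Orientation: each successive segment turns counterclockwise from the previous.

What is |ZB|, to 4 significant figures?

17.02

Z is at the origin; ZE runs at -80.7° with length 12.7, so E = (2.052, -12.53). ∠ZEW = 91.3° gives EW at 8.000° from the x-axis; with |EW| = 17.9, W = (19.78, -10.04). ∠EWF = 68.3° gives WF at 119.7° from the x-axis; with |WF| = 8.1, F = (15.76, -3.006). ∠WFQ = 148.7° gives FQ at 151.0° from the x-axis; with |FQ| = 19.3, Q = (-1.115, 6.351). ∠FQB = 69.7° gives QB at -98.70° from the x-axis; with |QB| = 23.0, B = (-4.594, -16.38). Then |ZB| = |B − Z| = 17.02.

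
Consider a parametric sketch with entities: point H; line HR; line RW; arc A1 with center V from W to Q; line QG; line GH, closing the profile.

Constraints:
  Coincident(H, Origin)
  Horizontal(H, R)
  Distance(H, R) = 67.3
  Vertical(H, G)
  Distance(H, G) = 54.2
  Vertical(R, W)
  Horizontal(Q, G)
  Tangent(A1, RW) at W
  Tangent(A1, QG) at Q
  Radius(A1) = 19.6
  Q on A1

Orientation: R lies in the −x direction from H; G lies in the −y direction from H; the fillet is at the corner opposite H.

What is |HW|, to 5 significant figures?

75.673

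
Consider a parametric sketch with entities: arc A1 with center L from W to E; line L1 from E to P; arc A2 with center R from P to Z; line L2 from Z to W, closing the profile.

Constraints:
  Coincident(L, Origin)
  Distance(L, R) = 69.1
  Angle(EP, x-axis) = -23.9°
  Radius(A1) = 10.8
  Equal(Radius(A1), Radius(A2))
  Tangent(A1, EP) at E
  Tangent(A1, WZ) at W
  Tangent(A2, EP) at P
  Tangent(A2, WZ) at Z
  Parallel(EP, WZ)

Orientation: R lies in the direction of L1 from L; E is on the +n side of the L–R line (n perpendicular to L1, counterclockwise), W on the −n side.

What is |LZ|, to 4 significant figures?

69.94

Tangency of A1 to both parallel lines with radius 10.8 puts E and W at L ± 10.8·n: E = (4.376, 9.874), W = (-4.376, -9.874). Equal radii place P and Z the same way about R: P = R + 10.8·n = (67.55, -18.12), Z = R − 10.8·n = (58.80, -37.87). Then |LZ| = |Z − L| = 69.94.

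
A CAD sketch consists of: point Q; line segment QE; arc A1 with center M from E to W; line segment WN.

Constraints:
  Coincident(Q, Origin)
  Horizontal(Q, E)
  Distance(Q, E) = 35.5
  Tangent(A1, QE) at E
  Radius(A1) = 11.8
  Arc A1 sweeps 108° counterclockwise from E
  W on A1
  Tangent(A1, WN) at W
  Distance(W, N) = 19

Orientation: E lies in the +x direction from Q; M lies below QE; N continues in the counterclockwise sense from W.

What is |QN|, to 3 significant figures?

45.1

Q is at the origin; Q and E share the same y with |QE| = 35.5 and E on the +x side, so E = (35.5, 0.00). Since A1 is tangent to QE there, ME ⟂ QE, so M = E + (0, -11.8) = (35.5, -11.8). On A1, E sits at bearing 90° from M; a 108° counterclockwise sweep puts W at bearing 198°, so W = M + 11.8·(cos 198°, sin 198°) = (24.3, -15.4). A1 meets WN tangentially, so MW is at right angles to WN, so WN runs along (−sin 198°, cos 198°); with |WN| = 19.0, N = (30.1, -33.5). Then |QN| = |N − Q| = 45.1.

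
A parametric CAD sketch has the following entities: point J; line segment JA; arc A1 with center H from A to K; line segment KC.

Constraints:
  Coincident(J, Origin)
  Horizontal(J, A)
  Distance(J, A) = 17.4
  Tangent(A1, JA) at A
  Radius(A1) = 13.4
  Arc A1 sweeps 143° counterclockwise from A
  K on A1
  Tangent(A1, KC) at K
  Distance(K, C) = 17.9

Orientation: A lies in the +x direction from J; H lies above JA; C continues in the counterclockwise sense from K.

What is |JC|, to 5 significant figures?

36.619

J is at the origin; JA is horizontal with |JA| = 17.4 and A on the +x side, so A = (17.400, 0.0000). Tangency of A1 to JA means the radius HA is perpendicular to JA, so H = A + (0, 13.4) = (17.400, 13.400). On A1, A sits at bearing -90° from H; a 143° counterclockwise sweep puts K at bearing 53°, so K = H + 13.4·(cos 53°, sin 53°) = (25.464, 24.102). Since A1 is tangent to KC there, HK ⟂ KC, so KC runs along (−sin 53°, cos 53°); with |KC| = 17.9, C = (11.169, 34.874). Then |JC| = |C − J| = 36.619.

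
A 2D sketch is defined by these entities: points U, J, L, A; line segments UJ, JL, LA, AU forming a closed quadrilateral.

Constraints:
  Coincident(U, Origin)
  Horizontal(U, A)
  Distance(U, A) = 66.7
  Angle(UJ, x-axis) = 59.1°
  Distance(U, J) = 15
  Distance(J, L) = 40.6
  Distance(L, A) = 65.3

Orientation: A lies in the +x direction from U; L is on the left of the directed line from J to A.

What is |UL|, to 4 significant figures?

55.53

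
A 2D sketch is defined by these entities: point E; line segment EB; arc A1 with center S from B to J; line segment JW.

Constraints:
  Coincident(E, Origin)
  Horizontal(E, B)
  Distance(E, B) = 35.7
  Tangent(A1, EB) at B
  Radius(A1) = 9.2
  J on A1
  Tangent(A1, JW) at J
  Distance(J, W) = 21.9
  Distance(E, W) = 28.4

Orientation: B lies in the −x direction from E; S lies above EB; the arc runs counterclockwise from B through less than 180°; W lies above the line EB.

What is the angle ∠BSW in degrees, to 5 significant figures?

125.93°

E is at the origin; EB is horizontal with |EB| = 35.7 and B on the −x side, so B = (-35.700, 0.0000). The tangent condition forces SB to be normal to EB, so S = B + (0, 9.2) = (-35.700, 9.2000). Since SJ ⟂ JW (tangency), |SW| = √(9.2² + 21.9²) = 23.754 regardless of where J sits on A1. So W lies on both circle(E, 28.4) and circle(S, 23.754); the above-EB intersection is W = (-16.466, 23.139). J is the foot of the tangent from W: J = (-27.837, 4.4230).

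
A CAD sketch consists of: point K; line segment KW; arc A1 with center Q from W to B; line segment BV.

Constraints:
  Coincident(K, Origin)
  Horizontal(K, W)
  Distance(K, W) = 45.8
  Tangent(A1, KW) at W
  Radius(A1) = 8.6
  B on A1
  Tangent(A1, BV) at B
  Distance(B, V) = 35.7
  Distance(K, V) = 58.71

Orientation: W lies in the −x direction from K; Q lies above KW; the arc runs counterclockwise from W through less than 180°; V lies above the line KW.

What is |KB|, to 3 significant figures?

38.2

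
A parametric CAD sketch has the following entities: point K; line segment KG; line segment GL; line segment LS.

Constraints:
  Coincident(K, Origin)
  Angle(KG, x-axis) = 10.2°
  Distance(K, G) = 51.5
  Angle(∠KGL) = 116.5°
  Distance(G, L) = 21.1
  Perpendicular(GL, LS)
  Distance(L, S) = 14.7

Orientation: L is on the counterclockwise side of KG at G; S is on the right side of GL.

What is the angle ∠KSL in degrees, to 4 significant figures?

35.95°

∠KGL = 116.5°, so GL runs at 10.2° + (180° − 116.5°) = 73.70° from the x-axis; with |GL| = 21.1, L = G + 21.1·(cos 73.70°, sin 73.70°) = (56.61, 29.37). GL is perpendicular to LS; with |LS| = 14.7 on the right of GL, S = L + 14.7·(0.9598, -0.2807) = (70.72, 25.25). Then cos ∠KSL = SK·SL / (|SK||SL|), giving 35.95°.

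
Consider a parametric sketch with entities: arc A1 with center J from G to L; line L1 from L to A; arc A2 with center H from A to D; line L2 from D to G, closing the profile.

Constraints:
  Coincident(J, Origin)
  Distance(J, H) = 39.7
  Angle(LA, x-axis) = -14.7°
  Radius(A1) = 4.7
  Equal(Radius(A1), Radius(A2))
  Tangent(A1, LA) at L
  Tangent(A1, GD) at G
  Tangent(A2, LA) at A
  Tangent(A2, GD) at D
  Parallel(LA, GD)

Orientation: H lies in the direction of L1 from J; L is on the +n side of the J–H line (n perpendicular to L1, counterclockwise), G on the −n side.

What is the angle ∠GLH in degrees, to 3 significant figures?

83.2°

The slot axis is L1's direction at -14.7°, so u = (cos -14.7°, sin -14.7°) = (0.967, -0.254) and n = (−sin -14.7°, cos -14.7°) = (0.254, 0.967). J is at the origin and H lies 39.7 along u from J, so H = 39.7·u = (38.4, -10.1). Tangency of A1 to both parallel lines with radius 4.7 puts L and G at J ± 4.7·n: L = (1.19, 4.55), G = (-1.19, -4.55). Then cos ∠GLH = LG·LH / (|LG||LH|), giving 83.2°.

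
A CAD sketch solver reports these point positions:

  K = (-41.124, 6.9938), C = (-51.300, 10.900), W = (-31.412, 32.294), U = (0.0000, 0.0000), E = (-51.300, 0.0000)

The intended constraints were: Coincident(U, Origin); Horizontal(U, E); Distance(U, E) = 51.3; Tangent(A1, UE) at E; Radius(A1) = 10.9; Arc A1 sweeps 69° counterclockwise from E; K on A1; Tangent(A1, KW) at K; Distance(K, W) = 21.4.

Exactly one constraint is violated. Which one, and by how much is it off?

Distance(K, W) = 21.4 — off by 5.70.

U = (0.00, 0.00) ✓; U.y = 0.00, E.y = 0.00 ✓; |UE| = 51.30 ✓; ∠(CE, EU) = 90.00° ✓; |CE| = 10.90 ✓; bearing(C→K) − bearing(C→E) = 69.00° ✓; |CK| = 10.90 ✓; ∠(CK, KW) = 90.00° ✓; |KW| = 27.10 ✗.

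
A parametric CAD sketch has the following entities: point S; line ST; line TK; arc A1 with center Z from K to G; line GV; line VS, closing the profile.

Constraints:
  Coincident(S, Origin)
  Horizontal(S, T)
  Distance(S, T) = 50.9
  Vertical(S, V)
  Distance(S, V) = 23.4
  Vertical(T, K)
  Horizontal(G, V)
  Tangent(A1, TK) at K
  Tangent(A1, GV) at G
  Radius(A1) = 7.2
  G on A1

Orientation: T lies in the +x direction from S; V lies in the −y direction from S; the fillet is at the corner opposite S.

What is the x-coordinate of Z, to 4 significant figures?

43.70

SV is vertical with |SV| = 23.4 and V on the −y side, so V = (0.000, -23.40). The virtual corner opposite S is at (50.90, -23.40). Tangency of A1 to TK means the radius ZK is perpendicular to TK and since A1 is tangent to GV there, ZG ⟂ GV, with radius 7.2, so the center Z sits 7.2 in from both sides at Z = (43.70, -16.20). So Z.x = 43.70.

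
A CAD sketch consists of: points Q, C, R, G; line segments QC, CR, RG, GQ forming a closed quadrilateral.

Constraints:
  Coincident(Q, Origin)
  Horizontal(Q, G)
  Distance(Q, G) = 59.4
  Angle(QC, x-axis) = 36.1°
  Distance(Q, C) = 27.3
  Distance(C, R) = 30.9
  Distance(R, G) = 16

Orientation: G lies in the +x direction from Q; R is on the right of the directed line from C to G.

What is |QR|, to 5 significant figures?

44.640

Checks: |CR| = 30.90 ✓; |RG| = 16.00 ✓.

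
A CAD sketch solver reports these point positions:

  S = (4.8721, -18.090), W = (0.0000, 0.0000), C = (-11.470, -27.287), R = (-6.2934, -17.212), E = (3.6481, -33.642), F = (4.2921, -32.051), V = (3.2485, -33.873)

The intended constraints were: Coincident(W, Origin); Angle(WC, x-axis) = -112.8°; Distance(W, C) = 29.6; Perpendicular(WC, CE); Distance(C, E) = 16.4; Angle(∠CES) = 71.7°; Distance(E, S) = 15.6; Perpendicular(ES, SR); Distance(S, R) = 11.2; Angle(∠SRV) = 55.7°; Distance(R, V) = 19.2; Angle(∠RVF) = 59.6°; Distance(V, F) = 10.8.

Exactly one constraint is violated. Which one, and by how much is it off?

Distance(V, F) = 10.8 — off by 8.70.

W = (0.00, 0.00) ✓; WC at -112.8° ✓; |WC| = 29.60 ✓; ∠(WC, CE) = 90.00° ✓; |CE| = 16.40 ✓; ∠CES = 71.70° ✓; |ES| = 15.60 ✓; ∠(ES, SR) = 90.00° ✓; |SR| = 11.20 ✓; ∠SRV = 55.70° ✓; |RV| = 19.20 ✓; ∠RVF = 59.60° ✓; |VF| = 2.100 ✗.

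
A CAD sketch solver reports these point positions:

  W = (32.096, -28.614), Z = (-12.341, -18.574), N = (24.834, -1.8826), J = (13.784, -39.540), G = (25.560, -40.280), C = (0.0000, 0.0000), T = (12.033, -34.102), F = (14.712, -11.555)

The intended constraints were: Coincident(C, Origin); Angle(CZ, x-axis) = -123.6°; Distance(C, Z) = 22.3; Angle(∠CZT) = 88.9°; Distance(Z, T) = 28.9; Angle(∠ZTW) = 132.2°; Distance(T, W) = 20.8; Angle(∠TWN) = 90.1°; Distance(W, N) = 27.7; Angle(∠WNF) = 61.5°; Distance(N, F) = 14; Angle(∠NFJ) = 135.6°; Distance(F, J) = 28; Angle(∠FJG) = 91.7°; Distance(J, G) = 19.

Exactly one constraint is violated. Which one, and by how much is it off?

Distance(J, G) = 19 — off by 7.20.

C = (0.00, 0.00) ✓; CZ at -123.6° ✓; |CZ| = 22.30 ✓; ∠CZT = 88.90° ✓; |ZT| = 28.90 ✓; ∠ZTW = 132.2° ✓; |TW| = 20.80 ✓; ∠TWN = 90.10° ✓; |WN| = 27.70 ✓; ∠WNF = 61.50° ✓; |NF| = 14.00 ✓; ∠NFJ = 135.6° ✓; |FJ| = 28.00 ✓; ∠FJG = 91.70° ✓; |JG| = 11.80 ✗.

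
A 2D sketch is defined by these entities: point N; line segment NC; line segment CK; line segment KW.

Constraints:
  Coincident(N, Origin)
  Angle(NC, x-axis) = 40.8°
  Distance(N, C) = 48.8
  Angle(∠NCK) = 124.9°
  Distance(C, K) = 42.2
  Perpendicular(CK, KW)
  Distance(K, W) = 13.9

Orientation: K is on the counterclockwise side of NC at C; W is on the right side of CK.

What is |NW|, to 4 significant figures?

88.46

N is at the origin; NC runs at 40.8° with length 48.8, so C = 48.8·(cos 40.8°, sin 40.8°) = (36.94, 31.89). ∠NCK = 124.9°, so CK runs at 40.8° + (180° − 124.9°) = 95.90° from the x-axis; with |CK| = 42.2, K = C + 42.2·(cos 95.90°, sin 95.90°) = (32.60, 73.86). CK is perpendicular to KW; with |KW| = 13.9 on the right of CK, W = K + 13.9·(0.9947, 0.1028) = (46.43, 75.29). Then |NW| = |W − N| = 88.46.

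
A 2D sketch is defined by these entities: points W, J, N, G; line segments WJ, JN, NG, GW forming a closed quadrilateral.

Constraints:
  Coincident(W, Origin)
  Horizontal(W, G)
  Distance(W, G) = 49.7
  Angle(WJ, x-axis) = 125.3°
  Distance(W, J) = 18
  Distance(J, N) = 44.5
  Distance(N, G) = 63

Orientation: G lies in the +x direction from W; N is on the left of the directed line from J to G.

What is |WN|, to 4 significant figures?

53.76

W is at the origin; W and G share the same y with |WG| = 49.7 and G in +x, so G = (49.7, 0). WJ runs at 125.3° with |WJ| = 18.0, so J = (-10.40, 14.69). N is determined by |JN| = 44.5 and |NG| = 63.0 together: it lies at the intersection of circle(J, 44.5) and circle(G, 63.0). With |JG| = 61.87, the foot of the radical line on JG is 14.86 from J and the perpendicular offset is √(44.5² − 14.86²) = 41.94. Taking the left-of-JG solution: N = (14.00, 51.91).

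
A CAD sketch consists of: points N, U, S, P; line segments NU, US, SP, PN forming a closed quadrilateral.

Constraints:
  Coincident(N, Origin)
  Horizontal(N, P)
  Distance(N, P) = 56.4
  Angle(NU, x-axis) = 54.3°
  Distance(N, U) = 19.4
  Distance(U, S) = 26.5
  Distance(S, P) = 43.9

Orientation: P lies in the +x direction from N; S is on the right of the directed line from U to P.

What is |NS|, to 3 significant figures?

17.4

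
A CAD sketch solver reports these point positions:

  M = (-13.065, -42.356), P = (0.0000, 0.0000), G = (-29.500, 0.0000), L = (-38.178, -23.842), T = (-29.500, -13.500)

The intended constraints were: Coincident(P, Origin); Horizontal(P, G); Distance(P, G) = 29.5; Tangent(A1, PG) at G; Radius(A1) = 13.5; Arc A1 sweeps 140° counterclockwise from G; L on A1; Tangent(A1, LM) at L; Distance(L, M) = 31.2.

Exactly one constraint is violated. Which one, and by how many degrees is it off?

Tangent(A1, LM) at L — off by 3.60°.

P = (0.00, 0.00) ✓; P.y = 0.00, G.y = 0.00 ✓; |PG| = 29.50 ✓; ∠(TG, GP) = 90.00° ✓; |TG| = 13.50 ✓; bearing(T→L) − bearing(T→G) = 140.0° ✓; |TL| = 13.50 ✓; ∠(TL, LM) = 86.40° ✗; |LM| = 31.20 ✓.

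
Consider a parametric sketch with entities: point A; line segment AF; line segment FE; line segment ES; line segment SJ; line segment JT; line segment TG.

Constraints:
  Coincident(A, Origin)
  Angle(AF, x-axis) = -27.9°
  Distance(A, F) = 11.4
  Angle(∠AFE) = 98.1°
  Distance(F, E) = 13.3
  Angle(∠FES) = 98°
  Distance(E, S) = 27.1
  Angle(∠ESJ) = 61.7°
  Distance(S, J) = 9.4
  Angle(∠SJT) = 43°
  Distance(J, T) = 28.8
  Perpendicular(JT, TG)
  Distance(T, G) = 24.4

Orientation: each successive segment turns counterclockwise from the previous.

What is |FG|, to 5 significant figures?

56.393

∠SJT = 43.0° gives JT at 31.300° from the x-axis; with |JT| = 28.8, T = (20.463, 30.164). JT ⟂ TG, so TG runs at 121.30°; with |TG| = 24.4, G = (7.7869, 51.012). Then |FG| = |G − F| = 56.393.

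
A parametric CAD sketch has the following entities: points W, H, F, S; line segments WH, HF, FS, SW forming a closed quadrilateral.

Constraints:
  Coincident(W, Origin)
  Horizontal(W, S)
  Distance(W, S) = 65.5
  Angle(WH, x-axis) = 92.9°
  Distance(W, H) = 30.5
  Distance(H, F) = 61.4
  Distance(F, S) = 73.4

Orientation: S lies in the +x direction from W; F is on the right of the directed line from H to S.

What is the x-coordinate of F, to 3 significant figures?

-1.06

Checks: |HF| = 61.40 ✓; |FS| = 73.40 ✓.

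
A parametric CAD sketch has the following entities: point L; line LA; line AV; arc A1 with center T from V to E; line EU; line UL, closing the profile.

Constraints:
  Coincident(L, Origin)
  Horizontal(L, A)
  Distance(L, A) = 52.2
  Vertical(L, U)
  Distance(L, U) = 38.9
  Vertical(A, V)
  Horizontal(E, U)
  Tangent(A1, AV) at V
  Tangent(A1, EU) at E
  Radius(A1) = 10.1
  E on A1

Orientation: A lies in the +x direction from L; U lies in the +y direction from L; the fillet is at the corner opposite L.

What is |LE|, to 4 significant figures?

57.32

The virtual corner opposite L is at (52.20, 38.90). Tangency of A1 to AV means the radius TV is perpendicular to AV and tangency of A1 to EU means the radius TE is perpendicular to EU, with radius 10.1, so the center T sits 10.1 in from both sides at T = (42.10, 28.80). That places the tangent points at V = (52.20, 28.80) on AV and E = (42.10, 38.90) on EU. Then |LE| = |E − L| = 57.32.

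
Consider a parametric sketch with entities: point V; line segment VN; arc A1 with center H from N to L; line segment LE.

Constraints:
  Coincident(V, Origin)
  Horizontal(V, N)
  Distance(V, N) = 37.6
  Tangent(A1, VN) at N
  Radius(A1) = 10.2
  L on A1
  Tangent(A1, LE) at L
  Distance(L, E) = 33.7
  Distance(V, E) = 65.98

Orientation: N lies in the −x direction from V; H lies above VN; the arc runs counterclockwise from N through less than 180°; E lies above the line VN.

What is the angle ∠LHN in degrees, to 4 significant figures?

127.2°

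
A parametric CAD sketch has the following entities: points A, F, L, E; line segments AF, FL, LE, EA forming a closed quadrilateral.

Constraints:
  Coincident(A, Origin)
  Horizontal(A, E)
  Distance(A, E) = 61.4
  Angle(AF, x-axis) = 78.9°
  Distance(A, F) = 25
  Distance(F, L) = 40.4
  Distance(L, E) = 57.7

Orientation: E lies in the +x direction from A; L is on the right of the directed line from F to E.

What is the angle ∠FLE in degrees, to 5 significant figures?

75.624°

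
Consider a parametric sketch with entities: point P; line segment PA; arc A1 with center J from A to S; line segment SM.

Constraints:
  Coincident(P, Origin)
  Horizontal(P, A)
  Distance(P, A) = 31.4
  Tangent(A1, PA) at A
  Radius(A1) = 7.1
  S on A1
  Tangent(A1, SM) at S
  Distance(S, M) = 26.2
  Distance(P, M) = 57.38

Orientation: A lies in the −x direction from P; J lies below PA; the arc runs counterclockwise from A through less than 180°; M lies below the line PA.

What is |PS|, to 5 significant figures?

37.534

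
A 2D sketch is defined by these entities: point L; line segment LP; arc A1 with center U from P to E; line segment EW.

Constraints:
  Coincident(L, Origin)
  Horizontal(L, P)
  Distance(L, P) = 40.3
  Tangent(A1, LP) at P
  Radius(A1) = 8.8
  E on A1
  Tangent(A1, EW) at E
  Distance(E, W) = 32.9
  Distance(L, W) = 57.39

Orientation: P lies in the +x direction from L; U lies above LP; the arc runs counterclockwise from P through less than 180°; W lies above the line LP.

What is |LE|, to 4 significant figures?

50.01

Checks: |UE| = 8.800 ✓; ∠(UE, EW) = 90.00° ✓; |EW| = 32.90 ✓; |LW| = 57.39 ✓.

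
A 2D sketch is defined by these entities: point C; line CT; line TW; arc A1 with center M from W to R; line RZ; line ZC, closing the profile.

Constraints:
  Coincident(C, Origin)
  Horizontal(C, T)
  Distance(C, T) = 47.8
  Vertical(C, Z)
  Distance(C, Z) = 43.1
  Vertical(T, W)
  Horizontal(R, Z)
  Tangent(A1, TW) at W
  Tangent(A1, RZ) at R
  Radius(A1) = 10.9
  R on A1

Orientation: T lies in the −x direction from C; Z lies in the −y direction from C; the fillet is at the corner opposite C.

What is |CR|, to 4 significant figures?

56.74

The virtual corner opposite C is at (-47.80, -43.10). The tangent condition forces MW to be normal to TW and tangency of A1 to RZ means the radius MR is perpendicular to RZ, with radius 10.9, so the center M sits 10.9 in from both sides at M = (-36.90, -32.20). That places the tangent points at W = (-47.80, -32.20) on TW and R = (-36.90, -43.10) on RZ. Then |CR| = |R − C| = 56.74.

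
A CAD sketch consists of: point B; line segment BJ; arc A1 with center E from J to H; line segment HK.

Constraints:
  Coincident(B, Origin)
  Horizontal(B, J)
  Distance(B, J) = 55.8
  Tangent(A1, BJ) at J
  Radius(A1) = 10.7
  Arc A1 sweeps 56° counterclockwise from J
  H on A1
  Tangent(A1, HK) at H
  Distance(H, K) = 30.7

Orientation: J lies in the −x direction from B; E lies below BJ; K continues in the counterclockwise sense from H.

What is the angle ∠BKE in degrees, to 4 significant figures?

16.55°

B is at the origin; B and J share the same y with |BJ| = 55.8 and J on the −x side, so J = (-55.80, 0.000). Tangency of A1 to BJ means the radius EJ is perpendicular to BJ, so E = J + (0, -10.7) = (-55.80, -10.70). On A1, J sits at bearing 90° from E; a 56° counterclockwise sweep puts H at bearing 146°, so H = E + 10.7·(cos 146°, sin 146°) = (-64.67, -4.717). Tangency of A1 to HK means the radius EH is perpendicular to HK, so HK runs along (−sin 146°, cos 146°); with |HK| = 30.7, K = (-81.84, -30.17). Then cos ∠BKE = KB·KE / (|KB||KE|), giving 16.55°.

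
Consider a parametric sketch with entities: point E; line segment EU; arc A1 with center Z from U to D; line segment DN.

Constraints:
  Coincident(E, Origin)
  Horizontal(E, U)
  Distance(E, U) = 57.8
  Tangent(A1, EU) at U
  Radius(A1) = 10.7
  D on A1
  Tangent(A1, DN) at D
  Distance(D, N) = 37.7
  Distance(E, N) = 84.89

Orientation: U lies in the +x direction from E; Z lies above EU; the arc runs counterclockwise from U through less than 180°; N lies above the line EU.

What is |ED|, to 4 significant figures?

69.25

Checks: |EU| = 57.80 ✓; |ZD| = 10.70 ✓; ∠(ZD, DN) = 90.00° ✓; |DN| = 37.70 ✓; |EN| = 84.89 ✓.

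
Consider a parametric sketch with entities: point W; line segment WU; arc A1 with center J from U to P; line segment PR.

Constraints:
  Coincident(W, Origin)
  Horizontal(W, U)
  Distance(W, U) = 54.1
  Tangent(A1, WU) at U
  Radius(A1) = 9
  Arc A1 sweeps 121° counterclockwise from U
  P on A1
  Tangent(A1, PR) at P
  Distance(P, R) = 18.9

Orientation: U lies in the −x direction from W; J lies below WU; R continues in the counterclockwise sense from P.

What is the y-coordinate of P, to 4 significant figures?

-13.64

Since A1 is tangent to WU there, JU ⟂ WU, so J = U + (0, -9) = (-54.10, -9.000). On A1, U sits at bearing 90° from J; a 121° counterclockwise sweep puts P at bearing 211°, so P = J + 9.0·(cos 211°, sin 211°) = (-61.81, -13.64). So P.y = -13.64.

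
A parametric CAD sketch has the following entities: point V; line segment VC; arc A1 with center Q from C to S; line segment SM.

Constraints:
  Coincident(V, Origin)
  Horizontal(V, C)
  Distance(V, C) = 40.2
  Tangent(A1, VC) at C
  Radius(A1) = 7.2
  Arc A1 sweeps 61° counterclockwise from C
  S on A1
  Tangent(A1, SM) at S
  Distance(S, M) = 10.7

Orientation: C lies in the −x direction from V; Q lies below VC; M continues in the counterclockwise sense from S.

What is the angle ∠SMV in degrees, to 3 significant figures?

46.8°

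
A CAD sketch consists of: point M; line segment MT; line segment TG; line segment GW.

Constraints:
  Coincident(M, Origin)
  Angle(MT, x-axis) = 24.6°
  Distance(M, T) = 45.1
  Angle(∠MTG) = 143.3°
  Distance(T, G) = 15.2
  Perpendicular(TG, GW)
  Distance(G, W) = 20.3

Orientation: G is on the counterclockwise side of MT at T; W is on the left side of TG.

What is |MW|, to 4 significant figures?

51.79

∠MTG = 143.3°, so TG runs at 24.6° + (180° − 143.3°) = 61.30° from the x-axis; with |TG| = 15.2, G = T + 15.2·(cos 61.30°, sin 61.30°) = (48.31, 32.11). TG ⟂ GW; with |GW| = 20.3 on the left of TG, W = G + 20.3·(-0.8771, 0.4802) = (30.50, 41.86). Then |MW| = |W − M| = 51.79.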